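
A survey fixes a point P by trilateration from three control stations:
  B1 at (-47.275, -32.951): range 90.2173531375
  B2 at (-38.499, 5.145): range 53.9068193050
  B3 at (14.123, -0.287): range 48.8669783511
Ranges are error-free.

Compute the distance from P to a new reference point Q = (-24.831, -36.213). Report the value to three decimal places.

84.676

eq1: (x + 47.275)² + (y + 32.951)² = 90.2173531375²
eq2: (x + 38.499)² + (y − 5.145)² = 53.9068193050²
eq3: (x − 14.123)² + (y + 0.287)² = 48.8669783511²
eq3−eq1, eq3−eq2 (x²,y² cancel):
  -122.796·x − 65.328·y = -2630.036706
  -105.244·x + 10.864·y = 791.138934
det = -122.796·10.864 − -65.328·-105.244 = -8209.435776
x = (-2630.036706·10.864 − -65.328·791.138934) / -8209.435776 = -2.815152
y = (-122.796·791.138934 − -2630.036706·-105.244) / -8209.435776 = 45.550546
|P − Q| = √((-2.815152 − -24.831)² + (45.550546 − -36.213)²) = 84.675705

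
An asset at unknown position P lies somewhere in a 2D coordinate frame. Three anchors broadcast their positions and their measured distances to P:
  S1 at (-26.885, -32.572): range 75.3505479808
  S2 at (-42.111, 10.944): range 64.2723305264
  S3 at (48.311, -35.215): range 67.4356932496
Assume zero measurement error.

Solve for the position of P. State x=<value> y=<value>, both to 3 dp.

eq1: (x + 26.885)² + (y + 32.572)² = 75.3505479808²
eq2: (x + 42.111)² + (y − 10.944)² = 64.2723305264²
eq3: (x − 48.311)² + (y + 35.215)² = 67.4356932496²
eq3−eq1, eq3−eq2 (x²,y² cancel):
  -150.392·x + 5.286·y = -2920.442894
  -180.844·x + 92.318·y = -1264.301236
det = -150.392·92.318 − 5.286·-180.844 = -12927.947272
x = (-2920.442894·92.318 − 5.286·-1264.301236) / -12927.947272 = 20.337827
y = (-150.392·-1264.301236 − -2920.442894·-180.844) / -12927.947272 = 26.145201

x=20.338 y=26.145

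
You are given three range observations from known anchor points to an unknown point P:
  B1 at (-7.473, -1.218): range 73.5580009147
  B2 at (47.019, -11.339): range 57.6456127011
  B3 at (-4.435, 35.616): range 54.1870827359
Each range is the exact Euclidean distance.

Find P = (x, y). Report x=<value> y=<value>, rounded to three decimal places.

eq1: (x + 7.473)² + (y + 1.218)² = 73.5580009147²
eq2: (x − 47.019)² + (y + 11.339)² = 57.6456127011²
eq3: (x + 4.435)² + (y − 35.616)² = 54.1870827359²
eq1−eq2, eq1−eq3 (x²,y² cancel):
  108.984·x − 20.242·y = 4369.792864
  6.076·x + 73.668·y = 3705.378991
det = 108.984·73.668 − -20.242·6.076 = 8151.623704
x = (4369.792864·73.668 − -20.242·3705.378991) / 8151.623704 = 48.691917
y = (108.984·3705.378991 − 4369.792864·6.076) / 8151.623704 = 46.282333

x=48.692 y=46.282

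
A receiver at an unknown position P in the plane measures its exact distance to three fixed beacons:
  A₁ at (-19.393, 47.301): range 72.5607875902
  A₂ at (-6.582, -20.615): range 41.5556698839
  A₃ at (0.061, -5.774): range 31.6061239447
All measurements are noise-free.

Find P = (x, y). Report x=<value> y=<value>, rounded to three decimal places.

eq1: (x + 19.393)² + (y − 47.301)² = 72.5607875902²
eq2: (x + 6.582)² + (y + 20.615)² = 41.5556698839²
eq3: (x − 0.061)² + (y + 5.774)² = 31.6061239447²
eq2−eq1, eq2−eq3 (x²,y² cancel):
  -25.622·x + 135.832·y = -1393.022095
  13.286·x + 29.682·y = 292.968477
det = -25.622·29.682 − 135.832·13.286 = -2565.176156
x = (-1393.022095·29.682 − 135.832·292.968477) / -2565.176156 = 31.632204
y = (-25.622·292.968477 − -1393.022095·13.286) / -2565.176156 = -4.288693

x=31.632 y=-4.289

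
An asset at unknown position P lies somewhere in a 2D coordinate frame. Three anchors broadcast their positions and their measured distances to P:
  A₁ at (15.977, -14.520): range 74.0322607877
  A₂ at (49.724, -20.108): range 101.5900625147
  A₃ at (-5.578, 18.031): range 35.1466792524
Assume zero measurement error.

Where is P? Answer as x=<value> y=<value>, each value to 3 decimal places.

eq1: (x − 15.977)² + (y + 14.520)² = 74.0322607877²
eq2: (x − 49.724)² + (y + 20.108)² = 101.5900625147²
eq3: (x + 5.578)² + (y − 18.031)² = 35.1466792524²
eq2−eq3, eq2−eq1 (x²,y² cancel):
  -110.604·x + 76.278·y = 6564.674944
  -67.494·x + 11.176·y = 2429.052253
det = -110.604·11.176 − 76.278·-67.494 = 3912.197028
x = (6564.674944·11.176 − 76.278·2429.052253) / 3912.197028 = -28.607056
y = (-110.604·2429.052253 − 6564.674944·-67.494) / 3912.197028 = 44.581925

x=-28.607 y=44.582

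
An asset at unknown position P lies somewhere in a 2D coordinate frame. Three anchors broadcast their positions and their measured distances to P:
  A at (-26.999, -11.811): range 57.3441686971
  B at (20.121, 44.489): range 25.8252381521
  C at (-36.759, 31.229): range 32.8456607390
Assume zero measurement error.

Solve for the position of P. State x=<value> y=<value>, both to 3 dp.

eq1: (x + 26.999)² + (y + 11.811)² = 57.3441686971²
eq2: (x − 20.121)² + (y − 44.489)² = 25.8252381521²
eq3: (x + 36.759)² + (y − 31.229)² = 32.8456607390²
eq2−eq3, eq2−eq1 (x²,y² cancel):
  -113.760·x − 26.520·y = -469.545744
  -94.240·x − 112.600·y = -4137.090798
det = -113.760·-112.600 − -26.520·-94.240 = 10310.131200
x = (-469.545744·-112.600 − -26.520·-4137.090798) / 10310.131200 = -5.513489
y = (-113.760·-4137.090798 − -469.545744·-94.240) / 10310.131200 = 41.355968

x=-5.513 y=41.356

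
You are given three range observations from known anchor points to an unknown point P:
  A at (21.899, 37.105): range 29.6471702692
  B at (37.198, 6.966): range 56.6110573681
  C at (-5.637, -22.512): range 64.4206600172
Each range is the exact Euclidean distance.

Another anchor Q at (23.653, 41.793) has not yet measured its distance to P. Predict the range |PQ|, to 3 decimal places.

31.013

eq1: (x − 21.899)² + (y − 37.105)² = 29.6471702692²
eq2: (x − 37.198)² + (y − 6.966)² = 56.6110573681²
eq3: (x + 5.637)² + (y + 22.512)² = 64.4206600172²
eq2−eq1, eq2−eq3 (x²,y² cancel):
  -30.598·x + 60.278·y = 2749.987977
  -85.670·x − 58.956·y = -1838.860068
det = -30.598·-58.956 − 60.278·-85.670 = 6967.951948
x = (2749.987977·-58.956 − 60.278·-1838.860068) / 6967.951948 = -7.360195
y = (-30.598·-1838.860068 − 2749.987977·-85.670) / 6967.951948 = 41.885609
|P − Q| = √((-7.360195 − 23.653)² + (41.885609 − 41.793)²) = 31.013333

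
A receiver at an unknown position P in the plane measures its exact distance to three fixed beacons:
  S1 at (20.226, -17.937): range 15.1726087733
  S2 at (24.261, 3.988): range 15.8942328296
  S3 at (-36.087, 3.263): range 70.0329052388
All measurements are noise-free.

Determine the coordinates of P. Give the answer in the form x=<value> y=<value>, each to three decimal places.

eq1: (x − 20.226)² + (y + 17.937)² = 15.1726087733²
eq2: (x − 24.261)² + (y − 3.988)² = 15.8942328296²
eq3: (x + 36.087)² + (y − 3.263)² = 70.0329052388²
eq3−eq2, eq3−eq1 (x²,y² cancel):
  120.696·x + 1.450·y = 3943.562706
  112.626·x − 42.400·y = 4092.308066
det = 120.696·-42.400 − 1.450·112.626 = -5280.818100
x = (3943.562706·-42.400 − 1.450·4092.308066) / -5280.818100 = 32.786758
y = (120.696·4092.308066 − 3943.562706·112.626) / -5280.818100 = -9.426100

x=32.787 y=-9.426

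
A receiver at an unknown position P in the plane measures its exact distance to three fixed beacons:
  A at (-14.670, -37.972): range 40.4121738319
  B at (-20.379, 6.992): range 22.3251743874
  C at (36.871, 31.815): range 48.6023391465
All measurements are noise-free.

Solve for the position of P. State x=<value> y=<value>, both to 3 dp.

x=0.628 y=-0.567

eq1: (x + 14.670)² + (y + 37.972)² = 40.4121738319²
eq2: (x + 20.379)² + (y − 6.992)² = 22.3251743874²
eq3: (x − 36.871)² + (y − 31.815)² = 48.6023391465²
eq3−eq1, eq3−eq2 (x²,y² cancel):
  -103.082·x − 139.574·y = 14.460395
  -114.500·x − 49.646·y = -43.699202
det = -103.082·-49.646 − -139.574·-114.500 = -10863.614028
x = (14.460395·-49.646 − -139.574·-43.699202) / -10863.614028 = 0.627524
y = (-103.082·-43.699202 − 14.460395·-114.500) / -10863.614028 = -0.567060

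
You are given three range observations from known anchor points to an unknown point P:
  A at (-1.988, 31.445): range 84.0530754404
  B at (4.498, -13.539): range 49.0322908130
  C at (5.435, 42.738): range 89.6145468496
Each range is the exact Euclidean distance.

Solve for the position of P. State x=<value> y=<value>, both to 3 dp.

x=48.028 y=-36.108

eq1: (x + 1.988)² + (y − 31.445)² = 84.0530754404²
eq2: (x − 4.498)² + (y + 13.539)² = 49.0322908130²
eq3: (x − 5.435)² + (y − 42.738)² = 89.6145468496²
eq2−eq1, eq2−eq3 (x²,y² cancel):
  -12.972·x + 89.968·y = -3871.550305
  1.874·x + 112.554·y = -3974.062121
det = -12.972·112.554 − 89.968·1.874 = -1628.650520
x = (-3871.550305·112.554 − 89.968·-3974.062121) / -1628.650520 = 48.027524
y = (-12.972·-3974.062121 − -3871.550305·1.874) / -1628.650520 = -36.107697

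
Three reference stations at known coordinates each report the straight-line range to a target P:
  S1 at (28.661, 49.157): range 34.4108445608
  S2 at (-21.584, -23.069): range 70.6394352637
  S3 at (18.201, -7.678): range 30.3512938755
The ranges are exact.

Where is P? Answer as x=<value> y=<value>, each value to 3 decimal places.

x=37.358 y=15.863

eq1: (x − 28.661)² + (y − 49.157)² = 34.4108445608²
eq2: (x + 21.584)² + (y + 23.069)² = 70.6394352637²
eq3: (x − 18.201)² + (y + 7.678)² = 30.3512938755²
eq3−eq1, eq3−eq2 (x²,y² cancel):
  20.920·x + 113.670·y = 2584.730302
  -79.570·x − 30.782·y = -3460.909042
det = 20.920·-30.782 − 113.670·-79.570 = 8400.762460
x = (2584.730302·-30.782 − 113.670·-3460.909042) / 8400.762460 = 37.358319
y = (20.920·-3460.909042 − 2584.730302·-79.570) / 8400.762460 = 15.863414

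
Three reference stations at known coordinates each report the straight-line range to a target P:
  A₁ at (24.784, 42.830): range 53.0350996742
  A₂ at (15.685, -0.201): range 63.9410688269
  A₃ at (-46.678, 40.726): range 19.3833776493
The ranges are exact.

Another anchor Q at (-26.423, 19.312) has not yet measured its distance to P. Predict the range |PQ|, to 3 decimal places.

27.107

eq1: (x − 24.784)² + (y − 42.830)² = 53.0350996742²
eq2: (x − 15.685)² + (y + 0.201)² = 63.9410688269²
eq3: (x + 46.678)² + (y − 40.726)² = 19.3833776493²
eq2−eq3, eq2−eq1 (x²,y² cancel):
  -124.726·x + 81.854·y = 7304.128088
  18.198·x + 86.062·y = 3478.334415
det = -124.726·86.062 − 81.854·18.198 = -12223.748104
x = (7304.128088·86.062 − 81.854·3478.334415) / -12223.748104 = -28.133129
y = (-124.726·3478.334415 − 7304.128088·18.198) / -12223.748104 = 46.365424
|P − Q| = √((-28.133129 − -26.423)² + (46.365424 − 19.312)²) = 27.107421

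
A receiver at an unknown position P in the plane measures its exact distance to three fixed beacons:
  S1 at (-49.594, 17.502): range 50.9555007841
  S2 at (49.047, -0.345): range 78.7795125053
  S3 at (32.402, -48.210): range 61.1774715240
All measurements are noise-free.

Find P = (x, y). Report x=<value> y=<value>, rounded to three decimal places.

eq1: (x + 49.594)² + (y − 17.502)² = 50.9555007841²
eq2: (x − 49.047)² + (y + 0.345)² = 78.7795125053²
eq3: (x − 32.402)² + (y + 48.210)² = 61.1774715240²
eq3−eq2, eq3−eq1 (x²,y² cancel):
  33.290·x + 95.730·y = -3431.895038
  -163.992·x + 131.424·y = 538.011098
det = 33.290·131.424 − 95.730·-163.992 = 20074.059120
x = (-3431.895038·131.424 − 95.730·538.011098) / 20074.059120 = -25.034158
y = (33.290·538.011098 − -3431.895038·-163.992) / 20074.059120 = -27.144134

x=-25.034 y=-27.144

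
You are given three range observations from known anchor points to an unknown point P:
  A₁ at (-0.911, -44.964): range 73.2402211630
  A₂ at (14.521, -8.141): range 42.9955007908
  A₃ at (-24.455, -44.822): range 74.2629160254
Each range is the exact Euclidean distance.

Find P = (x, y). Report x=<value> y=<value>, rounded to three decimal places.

x=-9.041 y=27.824

eq1: (x + 0.911)² + (y + 44.964)² = 73.2402211630²
eq2: (x − 14.521)² + (y + 8.141)² = 42.9955007908²
eq3: (x + 24.455)² + (y + 44.822)² = 74.2629160254²
eq1−eq2, eq1−eq3 (x²,y² cancel):
  30.864·x + 73.646·y = 1770.061013
  -47.088·x + 0.284·y = 433.616791
det = 30.864·0.284 − 73.646·-47.088 = 3476.608224
x = (1770.061013·0.284 − 73.646·433.616791) / 3476.608224 = -9.040836
y = (30.864·433.616791 − 1770.061013·-47.088) / 3476.608224 = 27.823607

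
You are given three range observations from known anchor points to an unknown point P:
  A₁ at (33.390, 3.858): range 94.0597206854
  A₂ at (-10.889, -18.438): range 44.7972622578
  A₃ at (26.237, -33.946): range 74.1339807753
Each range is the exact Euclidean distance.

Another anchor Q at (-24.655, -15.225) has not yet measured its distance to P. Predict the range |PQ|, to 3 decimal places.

eq1: (x − 33.390)² + (y − 3.858)² = 94.0597206854²
eq2: (x + 10.889)² + (y + 18.438)² = 44.7972622578²
eq3: (x − 26.237)² + (y + 33.946)² = 74.1339807753²
eq1−eq3, eq1−eq2 (x²,y² cancel):
  -14.306·x − 75.608·y = 4062.318771
  -88.558·x − 44.592·y = 6169.190251
det = -14.306·-44.592 − -75.608·-88.558 = -6057.760112
x = (4062.318771·-44.592 − -75.608·6169.190251) / -6057.760112 = -47.095496
y = (-14.306·6169.190251 − 4062.318771·-88.558) / -6057.760112 = -44.817620
|P − Q| = √((-47.095496 − -24.655)² + (-44.817620 − -15.225)²) = 37.138915

37.139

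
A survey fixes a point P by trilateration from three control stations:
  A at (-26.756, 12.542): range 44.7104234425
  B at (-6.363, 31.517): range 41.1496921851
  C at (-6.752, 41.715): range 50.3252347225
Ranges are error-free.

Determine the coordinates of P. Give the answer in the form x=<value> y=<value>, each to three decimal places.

x=14.893 y=-3.718

eq1: (x + 26.756)² + (y − 12.542)² = 44.7104234425²
eq2: (x + 6.363)² + (y − 31.517)² = 41.1496921851²
eq3: (x + 6.752)² + (y − 41.715)² = 50.3252347225²
eq1−eq2, eq1−eq3 (x²,y² cancel):
  40.786·x + 37.950·y = 466.348555
  40.008·x + 58.346·y = 378.938144
det = 40.786·58.346 − 37.950·40.008 = 861.396356
x = (466.348555·58.346 − 37.950·378.938144) / 861.396356 = 14.893110
y = (40.786·378.938144 − 466.348555·40.008) / 861.396356 = -3.717571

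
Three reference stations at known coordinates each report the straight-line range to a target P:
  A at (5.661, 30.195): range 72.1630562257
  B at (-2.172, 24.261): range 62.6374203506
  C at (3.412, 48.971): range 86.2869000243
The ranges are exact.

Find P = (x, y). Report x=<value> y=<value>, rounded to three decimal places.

x=-40.359 y=-25.390

eq1: (x − 5.661)² + (y − 30.195)² = 72.1630562257²
eq2: (x + 2.172)² + (y − 24.261)² = 62.6374203506²
eq3: (x − 3.412)² + (y − 48.971)² = 86.2869000243²
eq1−eq2, eq1−eq3 (x²,y² cancel):
  -15.666·x − 11.868·y = 933.589015
  -4.498·x + 37.552·y = -771.906793
det = -15.666·37.552 − -11.868·-4.498 = -641.671896
x = (933.589015·37.552 − -11.868·-771.906793) / -641.671896 = -40.358858
y = (-15.666·-771.906793 − 933.589015·-4.498) / -641.671896 = -25.389884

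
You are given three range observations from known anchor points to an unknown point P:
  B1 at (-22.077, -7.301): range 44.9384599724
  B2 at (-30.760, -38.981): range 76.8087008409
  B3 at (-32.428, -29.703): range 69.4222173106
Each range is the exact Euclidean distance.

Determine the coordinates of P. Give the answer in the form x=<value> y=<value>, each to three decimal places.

eq1: (x + 22.077)² + (y + 7.301)² = 44.9384599724²
eq2: (x + 30.760)² + (y + 38.981)² = 76.8087008409²
eq3: (x + 32.428)² + (y + 29.703)² = 69.4222173106²
eq1−eq3, eq1−eq2 (x²,y² cancel):
  -20.702·x − 44.804·y = -1406.834209
  -17.366·x − 63.360·y = -1955.113909
det = -20.702·-63.360 − -44.804·-17.366 = 533.612456
x = (-1406.834209·-63.360 − -44.804·-1955.113909) / 533.612456 = 2.886162
y = (-20.702·-1955.113909 − -1406.834209·-17.366) / 533.612456 = 30.066175

x=2.886 y=30.066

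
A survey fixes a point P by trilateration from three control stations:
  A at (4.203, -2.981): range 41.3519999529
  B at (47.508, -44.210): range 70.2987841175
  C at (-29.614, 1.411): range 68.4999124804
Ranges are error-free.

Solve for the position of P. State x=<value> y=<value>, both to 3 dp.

x=34.727 y=24.917

eq1: (x − 4.203)² + (y + 2.981)² = 41.3519999529²
eq2: (x − 47.508)² + (y + 44.210)² = 70.2987841175²
eq3: (x + 29.614)² + (y − 1.411)² = 68.4999124804²
eq3−eq1, eq3−eq2 (x²,y² cancel):
  67.634·x − 8.784·y = 2129.821763
  154.244·x − 91.242·y = 3082.873208
det = 67.634·-91.242 − -8.784·154.244 = -4816.182132
x = (2129.821763·-91.242 − -8.784·3082.873208) / -4816.182132 = 34.726519
y = (67.634·3082.873208 − 2129.821763·154.244) / -4816.182132 = 24.917077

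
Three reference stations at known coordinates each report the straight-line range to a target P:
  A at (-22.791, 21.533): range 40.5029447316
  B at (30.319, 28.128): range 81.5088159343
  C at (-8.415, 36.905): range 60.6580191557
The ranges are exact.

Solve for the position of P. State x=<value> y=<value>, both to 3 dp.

x=-38.282 y=-15.891

eq1: (x + 22.791)² + (y − 21.533)² = 40.5029447316²
eq2: (x − 30.319)² + (y − 28.128)² = 81.5088159343²
eq3: (x + 8.415)² + (y − 36.905)² = 60.6580191557²
eq2−eq1, eq2−eq3 (x²,y² cancel):
  -106.220·x − 13.190·y = 4275.872168
  -77.468·x + 17.554·y = 2686.656892
det = -106.220·17.554 − -13.190·-77.468 = -2886.388800
x = (4275.872168·17.554 − -13.190·2686.656892) / -2886.388800 = -38.281629
y = (-106.220·2686.656892 − 4275.872168·-77.468) / -2886.388800 = -15.890642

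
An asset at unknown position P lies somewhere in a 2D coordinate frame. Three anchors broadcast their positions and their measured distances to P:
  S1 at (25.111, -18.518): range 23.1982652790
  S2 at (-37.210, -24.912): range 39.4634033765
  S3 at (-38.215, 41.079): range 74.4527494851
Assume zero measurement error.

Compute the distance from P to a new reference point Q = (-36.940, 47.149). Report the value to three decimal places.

78.985

eq1: (x − 25.111)² + (y + 18.518)² = 23.1982652790²
eq2: (x + 37.210)² + (y + 24.912)² = 39.4634033765²
eq3: (x + 38.215)² + (y − 41.079)² = 74.4527494851²
eq1−eq2, eq1−eq3 (x²,y² cancel):
  -124.642·x − 12.788·y = 12.512505
  -126.652·x + 119.194·y = -2830.660573
det = -124.642·119.194 − -12.788·-126.652 = -16476.204324
x = (12.512505·119.194 − -12.788·-2830.660573) / -16476.204324 = 2.106497
y = (-124.642·-2830.660573 − 12.512505·-126.652) / -16476.204324 = -21.510047
|P − Q| = √((2.106497 − -36.940)² + (-21.510047 − 47.149)²) = 78.985401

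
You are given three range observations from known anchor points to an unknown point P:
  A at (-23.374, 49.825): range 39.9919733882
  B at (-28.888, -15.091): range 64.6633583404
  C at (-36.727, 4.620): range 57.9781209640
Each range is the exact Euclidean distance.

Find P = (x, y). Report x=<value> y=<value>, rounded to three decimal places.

x=13.312 y=33.904

eq1: (x + 23.374)² + (y − 49.825)² = 39.9919733882²
eq2: (x + 28.888)² + (y + 15.091)² = 64.6633583404²
eq3: (x + 36.727)² + (y − 4.620)² = 57.9781209640²
eq3−eq1, eq3−eq2 (x²,y² cancel):
  26.706·x + 90.410·y = 3420.762147
  15.678·x − 39.422·y = -1127.849505
det = 26.706·-39.422 − 90.410·15.678 = -2470.251912
x = (3420.762147·-39.422 − 90.410·-1127.849505) / -2470.251912 = 13.312169
y = (26.706·-1127.849505 − 3420.762147·15.678) / -2470.251912 = 33.903853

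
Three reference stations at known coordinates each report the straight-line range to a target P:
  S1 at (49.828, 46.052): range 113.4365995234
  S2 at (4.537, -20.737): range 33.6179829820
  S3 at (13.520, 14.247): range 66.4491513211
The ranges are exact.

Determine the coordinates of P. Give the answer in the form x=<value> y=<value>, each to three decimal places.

x=-21.122 y=-42.458

eq1: (x − 49.828)² + (y − 46.052)² = 113.4365995234²
eq2: (x − 4.537)² + (y + 20.737)² = 33.6179829820²
eq3: (x − 13.520)² + (y − 14.247)² = 66.4491513211²
eq2−eq3, eq2−eq1 (x²,y² cancel):
  17.966·x + 69.968·y = -3350.161061
  90.582·x + 133.578·y = -7584.684582
det = 17.966·133.578 − 69.968·90.582 = -3937.979028
x = (-3350.161061·133.578 − 69.968·-7584.684582) / -3937.979028 = -21.121849
y = (17.966·-7584.684582 − -3350.161061·90.582) / -3937.979028 = -42.457780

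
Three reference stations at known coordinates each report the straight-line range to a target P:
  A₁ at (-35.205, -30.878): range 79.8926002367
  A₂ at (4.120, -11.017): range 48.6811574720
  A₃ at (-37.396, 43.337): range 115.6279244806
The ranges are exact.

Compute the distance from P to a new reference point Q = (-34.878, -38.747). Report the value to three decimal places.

eq1: (x + 35.205)² + (y + 30.878)² = 79.8926002367²
eq2: (x − 4.120)² + (y + 11.017)² = 48.6811574720²
eq3: (x + 37.396)² + (y − 43.337)² = 115.6279244806²
eq3−eq2, eq3−eq1 (x²,y² cancel):
  83.032·x − 108.708·y = 7861.754131
  4.382·x − 148.430·y = 5903.275871
det = 83.032·-148.430 − -108.708·4.382 = -11848.081304
x = (7861.754131·-148.430 − -108.708·5903.275871) / -11848.081304 = 44.326743
y = (83.032·5903.275871 − 7861.754131·4.382) / -11848.081304 = -38.462818
|P − Q| = √((44.326743 − -34.878)² + (-38.462818 − -38.747)²) = 79.205253

79.205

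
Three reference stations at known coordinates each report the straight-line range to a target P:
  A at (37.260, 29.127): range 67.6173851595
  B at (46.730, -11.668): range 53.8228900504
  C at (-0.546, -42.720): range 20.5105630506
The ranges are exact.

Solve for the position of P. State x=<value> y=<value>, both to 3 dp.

eq1: (x − 37.260)² + (y − 29.127)² = 67.6173851595²
eq2: (x − 46.730)² + (y + 11.668)² = 53.8228900504²
eq3: (x + 0.546)² + (y + 42.720)² = 20.5105630506²
eq1−eq2, eq1−eq3 (x²,y² cancel):
  18.940·x − 81.590·y = 1758.352677
  -75.612·x − 143.694·y = 3740.034366
det = 18.940·-143.694 − -81.590·-75.612 = -8890.747440
x = (1758.352677·-143.694 − -81.590·3740.034366) / -8890.747440 = -5.903292
y = (18.940·3740.034366 − 1758.352677·-75.612) / -8890.747440 = -22.921449

x=-5.903 y=-22.921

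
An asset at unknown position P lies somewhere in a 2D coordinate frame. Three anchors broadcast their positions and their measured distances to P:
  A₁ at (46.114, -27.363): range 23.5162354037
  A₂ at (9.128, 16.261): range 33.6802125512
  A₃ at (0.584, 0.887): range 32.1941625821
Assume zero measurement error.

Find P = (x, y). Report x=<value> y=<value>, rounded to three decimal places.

eq1: (x − 46.114)² + (y + 27.363)² = 23.5162354037²
eq2: (x − 9.128)² + (y − 16.261)² = 33.6802125512²
eq3: (x − 0.584)² + (y − 0.887)² = 32.1941625821²
eq1−eq2, eq1−eq3 (x²,y² cancel):
  -73.972·x + 87.248·y = -3108.837650
  -91.060·x + 56.500·y = -3357.557717
det = -73.972·56.500 − 87.248·-91.060 = 3765.384880
x = (-3108.837650·56.500 − 87.248·-3357.557717) / 3765.384880 = 31.149769
y = (-73.972·-3357.557717 − -3108.837650·-91.060) / 3765.384880 = -9.222297

x=31.150 y=-9.222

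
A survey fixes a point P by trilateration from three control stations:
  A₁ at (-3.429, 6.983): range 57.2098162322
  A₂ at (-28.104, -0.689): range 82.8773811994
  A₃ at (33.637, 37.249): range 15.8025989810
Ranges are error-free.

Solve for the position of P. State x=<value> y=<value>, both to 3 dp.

eq1: (x + 3.429)² + (y − 6.983)² = 57.2098162322²
eq2: (x + 28.104)² + (y + 0.689)² = 82.8773811994²
eq3: (x − 33.637)² + (y − 37.249)² = 15.8025989810²
eq2−eq1, eq2−eq3 (x²,y² cancel):
  49.350·x + 15.344·y = 2865.908034
  123.482·x + 75.876·y = 8347.564413
det = 49.350·75.876 − 15.344·123.482 = 1849.772792
x = (2865.908034·75.876 − 15.344·8347.564413) / 1849.772792 = 48.313290
y = (49.350·8347.564413 − 2865.908034·123.482) / 1849.772792 = 31.389935

x=48.313 y=31.390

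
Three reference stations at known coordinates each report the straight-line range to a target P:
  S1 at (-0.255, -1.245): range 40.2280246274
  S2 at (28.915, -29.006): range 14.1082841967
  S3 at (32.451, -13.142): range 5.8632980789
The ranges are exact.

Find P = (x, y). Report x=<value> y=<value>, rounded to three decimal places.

x=36.666 y=-17.218

eq1: (x + 0.255)² + (y + 1.245)² = 40.2280246274²
eq2: (x − 28.915)² + (y + 29.006)² = 14.1082841967²
eq3: (x − 32.451)² + (y + 13.142)² = 5.8632980789²
eq1−eq2, eq1−eq3 (x²,y² cancel):
  58.340·x − 55.522·y = 3095.060493
  65.412·x − 23.794·y = 2808.080216
det = 58.340·-23.794 − -55.522·65.412 = 2243.663104
x = (3095.060493·-23.794 − -55.522·2808.080216) / 2243.663104 = 36.666093
y = (58.340·2808.080216 − 3095.060493·65.412) / 2243.663104 = -17.217691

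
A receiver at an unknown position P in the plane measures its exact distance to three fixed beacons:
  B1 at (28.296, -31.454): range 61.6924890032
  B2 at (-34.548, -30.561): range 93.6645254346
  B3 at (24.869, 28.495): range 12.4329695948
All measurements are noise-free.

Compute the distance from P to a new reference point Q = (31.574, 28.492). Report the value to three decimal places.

5.784

eq1: (x − 28.296)² + (y + 31.454)² = 61.6924890032²
eq2: (x + 34.548)² + (y + 30.561)² = 93.6645254346²
eq3: (x − 24.869)² + (y − 28.495)² = 12.4329695948²
eq1−eq3, eq1−eq2 (x²,y² cancel):
  -6.854·x + 119.898·y = 3291.798920
  -125.688·x + 1.786·y = -4629.558832
det = -6.854·1.786 − 119.898·-125.688 = 15057.498580
x = (3291.798920·1.786 − 119.898·-4629.558832) / 15057.498580 = 37.254129
y = (-6.854·-4629.558832 − 3291.798920·-125.688) / 15057.498580 = 29.584636
|P − Q| = √((37.254129 − 31.574)² + (29.584636 − 28.492)²) = 5.784265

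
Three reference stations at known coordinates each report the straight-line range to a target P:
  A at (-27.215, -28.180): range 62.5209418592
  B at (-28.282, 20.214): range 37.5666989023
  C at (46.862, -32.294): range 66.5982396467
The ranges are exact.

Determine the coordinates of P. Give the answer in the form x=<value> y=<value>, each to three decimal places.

eq1: (x + 27.215)² + (y + 28.180)² = 62.5209418592²
eq2: (x + 28.282)² + (y − 20.214)² = 37.5666989023²
eq3: (x − 46.862)² + (y + 32.294)² = 66.5982396467²
eq1−eq2, eq1−eq3 (x²,y² cancel):
  -2.134·x + 96.788·y = 2171.320000
  148.154·x − 8.228·y = 1177.723502
det = -2.134·-8.228 − 96.788·148.154 = -14321.970800
x = (2171.320000·-8.228 − 96.788·1177.723502) / -14321.970800 = 9.206493
y = (-2.134·1177.723502 − 2171.320000·148.154) / -14321.970800 = 22.636759

x=9.206 y=22.637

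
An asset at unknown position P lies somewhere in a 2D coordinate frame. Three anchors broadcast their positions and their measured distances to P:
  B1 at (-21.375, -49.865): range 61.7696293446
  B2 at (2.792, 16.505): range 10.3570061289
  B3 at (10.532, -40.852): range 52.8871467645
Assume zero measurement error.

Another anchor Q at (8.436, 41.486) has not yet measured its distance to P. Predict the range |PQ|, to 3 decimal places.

eq1: (x + 21.375)² + (y + 49.865)² = 61.7696293446²
eq2: (x − 2.792)² + (y − 16.505)² = 10.3570061289²
eq3: (x − 10.532)² + (y + 40.852)² = 52.8871467645²
eq2−eq1, eq2−eq3 (x²,y² cancel):
  -48.334·x − 132.740·y = -1045.020972
  15.480·x − 114.714·y = -1190.184078
det = -48.334·-114.714 − -132.740·15.480 = 7599.401676
x = (-1045.020972·-114.714 − -132.740·-1190.184078) / 7599.401676 = -5.014408
y = (-48.334·-1190.184078 − -1045.020972·15.480) / 7599.401676 = 9.698564
|P − Q| = √((-5.014408 − 8.436)² + (9.698564 − 41.486)²) = 34.516005

34.516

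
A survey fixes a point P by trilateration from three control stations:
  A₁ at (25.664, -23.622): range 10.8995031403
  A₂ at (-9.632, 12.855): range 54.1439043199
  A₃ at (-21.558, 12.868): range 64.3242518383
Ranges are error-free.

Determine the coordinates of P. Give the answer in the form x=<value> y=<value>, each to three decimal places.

eq1: (x − 25.664)² + (y + 23.622)² = 10.8995031403²
eq2: (x + 9.632)² + (y − 12.855)² = 54.1439043199²
eq3: (x + 21.558)² + (y − 12.868)² = 64.3242518383²
eq2−eq1, eq2−eq3 (x²,y² cancel):
  70.592·x − 72.954·y = 3771.376537
  -23.852·x + 0.026·y = -833.740661
det = 70.592·0.026 − -72.954·-23.852 = -1738.263416
x = (3771.376537·0.026 − -72.954·-833.740661) / -1738.263416 = 34.935246
y = (70.592·-833.740661 − 3771.376537·-23.852) / -1738.263416 = -17.891105

x=34.935 y=-17.891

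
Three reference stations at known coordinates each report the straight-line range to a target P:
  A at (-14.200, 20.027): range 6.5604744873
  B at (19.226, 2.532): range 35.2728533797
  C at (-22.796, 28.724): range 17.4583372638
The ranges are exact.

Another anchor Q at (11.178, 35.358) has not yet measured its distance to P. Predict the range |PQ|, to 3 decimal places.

33.597

eq1: (x + 14.200)² + (y − 20.027)² = 6.5604744873²
eq2: (x − 19.226)² + (y − 2.532)² = 35.2728533797²
eq3: (x + 22.796)² + (y − 28.724)² = 17.4583372638²
eq3−eq2, eq3−eq1 (x²,y² cancel):
  84.044·x − 52.384·y = -1908.056338
  17.192·x − 17.394·y = -480.251348
det = 84.044·-17.394 − -52.384·17.192 = -561.275608
x = (-1908.056338·-17.394 − -52.384·-480.251348) / -561.275608 = -14.308916
y = (84.044·-480.251348 − -1908.056338·17.192) / -561.275608 = 13.467430
|P − Q| = √((-14.308916 − 11.178)² + (13.467430 − 35.358)²) = 33.597320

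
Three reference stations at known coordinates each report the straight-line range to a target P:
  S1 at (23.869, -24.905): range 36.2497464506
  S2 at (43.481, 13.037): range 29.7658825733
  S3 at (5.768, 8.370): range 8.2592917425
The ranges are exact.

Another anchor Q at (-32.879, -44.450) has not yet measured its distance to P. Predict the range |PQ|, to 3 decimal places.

71.724

eq1: (x − 23.869)² + (y + 24.905)² = 36.2497464506²
eq2: (x − 43.481)² + (y − 13.037)² = 29.7658825733²
eq3: (x − 5.768)² + (y − 8.370)² = 8.2592917425²
eq2−eq3, eq2−eq1 (x²,y² cancel):
  -75.426·x − 9.334·y = -1139.442141
  -39.224·x − 75.884·y = -1298.608896
det = -75.426·-75.884 − -9.334·-39.224 = 5357.509768
x = (-1139.442141·-75.884 − -9.334·-1298.608896) / 5357.509768 = 13.876636
y = (-75.426·-1298.608896 − -1139.442141·-39.224) / 5357.509768 = 9.940326
|P − Q| = √((13.876636 − -32.879)² + (9.940326 − -44.450)²) = 71.724453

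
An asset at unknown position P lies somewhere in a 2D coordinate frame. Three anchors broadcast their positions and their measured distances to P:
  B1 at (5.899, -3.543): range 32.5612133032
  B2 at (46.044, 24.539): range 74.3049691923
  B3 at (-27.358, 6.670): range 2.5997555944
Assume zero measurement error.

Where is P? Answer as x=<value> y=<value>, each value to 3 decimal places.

eq1: (x − 5.899)² + (y + 3.543)² = 32.5612133032²
eq2: (x − 46.044)² + (y − 24.539)² = 74.3049691923²
eq3: (x + 27.358)² + (y − 6.670)² = 2.5997555944²
eq1−eq2, eq1−eq3 (x²,y² cancel):
  80.290·x + 56.164·y = -1786.134428
  -66.514·x + 20.426·y = 1799.071897
det = 80.290·20.426 − 56.164·-66.514 = 5375.695836
x = (-1786.134428·20.426 − 56.164·1799.071897) / 5375.695836 = -25.583043
y = (80.290·1799.071897 − -1786.134428·-66.514) / 5375.695836 = 4.770459

x=-25.583 y=4.770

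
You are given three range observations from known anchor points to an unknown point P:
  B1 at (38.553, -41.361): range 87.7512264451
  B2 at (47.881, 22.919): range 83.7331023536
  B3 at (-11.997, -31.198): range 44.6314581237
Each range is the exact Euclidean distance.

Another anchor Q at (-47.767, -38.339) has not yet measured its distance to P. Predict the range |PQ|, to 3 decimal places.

eq1: (x − 38.553)² + (y + 41.361)² = 87.7512264451²
eq2: (x − 47.881)² + (y − 22.919)² = 83.7331023536²
eq3: (x + 11.997)² + (y + 31.198)² = 44.6314581237²
eq2−eq3, eq2−eq1 (x²,y² cancel):
  -119.756·x − 108.234·y = 3318.637867
  -18.656·x − 128.560·y = -309.849905
det = -119.756·-128.560 − -108.234·-18.656 = 13376.617856
x = (3318.637867·-128.560 − -108.234·-309.849905) / 13376.617856 = -34.401848
y = (-119.756·-309.849905 − 3318.637867·-18.656) / 13376.617856 = 7.402386
|P − Q| = √((-34.401848 − -47.767)² + (7.402386 − -38.339)²) = 47.653979

47.654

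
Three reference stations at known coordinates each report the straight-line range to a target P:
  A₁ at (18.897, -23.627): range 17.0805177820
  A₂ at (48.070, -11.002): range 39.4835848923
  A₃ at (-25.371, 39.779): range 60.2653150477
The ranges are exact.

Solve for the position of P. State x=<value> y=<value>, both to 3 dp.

eq1: (x − 18.897)² + (y + 23.627)² = 17.0805177820²
eq2: (x − 48.070)² + (y + 11.002)² = 39.4835848923²
eq3: (x + 25.371)² + (y − 39.779)² = 60.2653150477²
eq3−eq1, eq3−eq2 (x²,y² cancel):
  88.536·x − 126.812·y = 2029.439366
  146.882·x − 101.562·y = 2278.667144
det = 88.536·-101.562 − -126.812·146.882 = 9634.506952
x = (2029.439366·-101.562 − -126.812·2278.667144) / 9634.506952 = 8.599134
y = (88.536·2278.667144 − 2029.439366·146.882) / 9634.506952 = -9.999893

x=8.599 y=-10.000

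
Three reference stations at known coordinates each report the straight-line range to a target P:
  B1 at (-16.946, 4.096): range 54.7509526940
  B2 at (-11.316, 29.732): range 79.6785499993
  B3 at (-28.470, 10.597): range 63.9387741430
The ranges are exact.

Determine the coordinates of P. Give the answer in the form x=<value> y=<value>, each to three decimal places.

x=-7.667 y=-49.863

eq1: (x + 16.946)² + (y − 4.096)² = 54.7509526940²
eq2: (x + 11.316)² + (y − 29.732)² = 79.6785499993²
eq3: (x + 28.470)² + (y − 10.597)² = 63.9387741430²
eq1−eq2, eq1−eq3 (x²,y² cancel):
  11.260·x + 51.272·y = -2642.904961
  -23.048·x + 13.002·y = -471.606841
det = 11.260·13.002 − 51.272·-23.048 = 1328.119576
x = (-2642.904961·13.002 − 51.272·-471.606841) / 1328.119576 = -7.667099
y = (11.260·-471.606841 − -2642.904961·-23.048) / 1328.119576 = -49.862955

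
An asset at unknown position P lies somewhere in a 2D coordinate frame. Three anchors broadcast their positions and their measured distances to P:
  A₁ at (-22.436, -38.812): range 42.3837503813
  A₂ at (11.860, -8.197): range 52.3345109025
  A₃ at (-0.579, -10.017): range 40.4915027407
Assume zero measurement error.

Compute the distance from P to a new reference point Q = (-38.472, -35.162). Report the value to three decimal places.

eq1: (x + 22.436)² + (y + 38.812)² = 42.3837503813²
eq2: (x − 11.860)² + (y + 8.197)² = 52.3345109025²
eq3: (x + 0.579)² + (y + 10.017)² = 40.4915027407²
eq2−eq3, eq2−eq1 (x²,y² cancel):
  -24.878·x − 3.640·y = 992.164358
  -68.592·x − 61.230·y = 2744.413766
det = -24.878·-61.230 − -3.640·-68.592 = 1273.605060
x = (992.164358·-61.230 − -3.640·2744.413766) / 1273.605060 = -39.855807
y = (-24.878·2744.413766 − 992.164358·-68.592) / 1273.605060 = -0.173514
|P − Q| = √((-39.855807 − -38.472)² + (-0.173514 − -35.162)²) = 35.015841

35.016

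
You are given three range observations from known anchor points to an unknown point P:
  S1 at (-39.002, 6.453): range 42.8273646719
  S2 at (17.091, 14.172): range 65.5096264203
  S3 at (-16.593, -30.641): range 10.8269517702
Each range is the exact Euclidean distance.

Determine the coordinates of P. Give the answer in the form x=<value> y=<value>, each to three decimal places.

eq1: (x + 39.002)² + (y − 6.453)² = 42.8273646719²
eq2: (x − 17.091)² + (y − 14.172)² = 65.5096264203²
eq3: (x + 16.593)² + (y + 30.641)² = 10.8269517702²
eq2−eq3, eq2−eq1 (x²,y² cancel):
  -67.368·x − 89.626·y = 4895.538934
  -112.186·x − 15.438·y = 3527.177337
det = -67.368·-15.438 − -89.626·-112.186 = -9014.755252
x = (4895.538934·-15.438 − -89.626·3527.177337) / -9014.755252 = -26.683971
y = (-67.368·3527.177337 − 4895.538934·-112.186) / -9014.755252 = -34.564671

x=-26.684 y=-34.565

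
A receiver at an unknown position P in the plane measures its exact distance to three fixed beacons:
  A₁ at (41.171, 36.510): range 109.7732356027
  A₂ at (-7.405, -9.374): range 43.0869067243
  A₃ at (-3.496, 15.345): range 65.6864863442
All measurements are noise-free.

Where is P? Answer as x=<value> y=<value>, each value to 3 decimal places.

eq1: (x − 41.171)² + (y − 36.510)² = 109.7732356027²
eq2: (x + 7.405)² + (y + 9.374)² = 43.0869067243²
eq3: (x + 3.496)² + (y − 15.345)² = 65.6864863442²
eq2−eq1, eq2−eq3 (x²,y² cancel):
  97.152·x + 91.768·y = -7308.356284
  7.818·x + 49.438·y = -2353.247817
det = 97.152·49.438 − 91.768·7.818 = 4085.558352
x = (-7308.356284·49.438 − 91.768·-2353.247817) / 4085.558352 = -35.578411
y = (97.152·-2353.247817 − -7308.356284·7.818) / 4085.558352 = -41.973700

x=-35.578 y=-41.974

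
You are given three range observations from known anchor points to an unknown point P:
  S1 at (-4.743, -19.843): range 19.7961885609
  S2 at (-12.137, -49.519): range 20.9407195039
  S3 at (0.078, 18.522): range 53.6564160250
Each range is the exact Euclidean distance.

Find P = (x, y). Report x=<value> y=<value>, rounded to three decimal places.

x=-21.303 y=-30.691

eq1: (x + 4.743)² + (y + 19.843)² = 19.7961885609²
eq2: (x + 12.137)² + (y + 49.519)² = 20.9407195039²
eq3: (x − 0.078)² + (y − 18.522)² = 53.6564160250²
eq2−eq1, eq2−eq3 (x²,y² cancel):
  14.788·x + 59.352·y = -2136.572780
  24.430·x + 136.082·y = -4696.864809
det = 14.788·136.082 − 59.352·24.430 = 562.411256
x = (-2136.572780·136.082 − 59.352·-4696.864809) / 562.411256 = -21.302520
y = (14.788·-4696.864809 − -2136.572780·24.430) / 562.411256 = -30.690644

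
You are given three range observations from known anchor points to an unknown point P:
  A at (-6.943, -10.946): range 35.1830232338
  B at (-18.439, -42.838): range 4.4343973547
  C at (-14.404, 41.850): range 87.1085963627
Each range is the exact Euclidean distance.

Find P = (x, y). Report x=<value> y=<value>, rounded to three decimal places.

x=-14.723 y=-45.258

eq1: (x + 6.943)² + (y + 10.946)² = 35.1830232338²
eq2: (x + 18.439)² + (y + 42.838)² = 4.4343973547²
eq3: (x + 14.404)² + (y − 41.850)² = 87.1085963627²
eq2−eq3, eq2−eq1 (x²,y² cancel):
  8.070·x + 169.376·y = -7784.436929
  22.992·x + 63.784·y = -3225.252044
det = 8.070·63.784 − 169.376·22.992 = -3379.556112
x = (-7784.436929·63.784 − 169.376·-3225.252044) / -3379.556112 = -14.723166
y = (8.070·-3225.252044 − -7784.436929·22.992) / -3379.556112 = -45.258012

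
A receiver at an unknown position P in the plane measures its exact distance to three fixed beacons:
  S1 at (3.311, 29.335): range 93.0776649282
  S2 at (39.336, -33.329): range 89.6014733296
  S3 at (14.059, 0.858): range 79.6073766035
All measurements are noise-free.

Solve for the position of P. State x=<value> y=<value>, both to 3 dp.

eq1: (x − 3.311)² + (y − 29.335)² = 93.0776649282²
eq2: (x − 39.336)² + (y + 33.329)² = 89.6014733296²
eq3: (x − 14.059)² + (y − 0.858)² = 79.6073766035²
eq3−eq1, eq3−eq2 (x²,y² cancel):
  -21.496·x + 56.954·y = -1653.003998
  50.554·x − 68.374·y = 768.661879
det = -21.496·-68.374 − 56.954·50.554 = -1409.485012
x = (-1653.003998·-68.374 − 56.954·768.661879) / -1409.485012 = -49.127253
y = (-21.496·768.661879 − -1653.003998·50.554) / -1409.485012 = -47.565464

x=-49.127 y=-47.565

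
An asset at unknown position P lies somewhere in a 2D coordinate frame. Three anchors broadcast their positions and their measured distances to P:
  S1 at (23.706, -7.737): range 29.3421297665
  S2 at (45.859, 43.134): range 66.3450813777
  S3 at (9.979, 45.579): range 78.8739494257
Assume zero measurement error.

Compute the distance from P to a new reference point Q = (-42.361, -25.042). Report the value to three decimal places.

91.054

eq1: (x − 23.706)² + (y + 7.737)² = 29.3421297665²
eq2: (x − 45.859)² + (y − 43.134)² = 66.3450813777²
eq3: (x − 9.979)² + (y − 45.579)² = 78.8739494257²
eq1−eq2, eq1−eq3 (x²,y² cancel):
  44.306·x + 101.742·y = -198.955012
  -27.454·x + 106.632·y = -3804.949242
det = 44.306·106.632 − 101.742·-27.454 = 7517.662260
x = (-198.955012·106.632 − 101.742·-3804.949242) / 7517.662260 = 48.673133
y = (44.306·-3804.949242 − -198.955012·-27.454) / 7517.662260 = -23.151372
|P − Q| = √((48.673133 − -42.361)² + (-23.151372 − -25.042)²) = 91.053763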